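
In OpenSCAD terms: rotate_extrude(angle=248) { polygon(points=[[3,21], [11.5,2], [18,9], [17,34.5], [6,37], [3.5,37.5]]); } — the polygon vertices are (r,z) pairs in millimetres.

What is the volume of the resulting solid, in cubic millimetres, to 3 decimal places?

Volume = 18263.213 mm³

Profile (r,z), 6 vertices: (3,21) (11.5,2) (18,9) (17,34.5) (6,37) (3.5,37.5)
edge 0: (3,21)→(11.5,2)  cross = 3·2 − 11.5·21 = -235.5000; (r_i+r_j)·cross = 14.5·-235.5000 = -3414.7500
edge 1: (11.5,2)→(18,9)  cross = 11.5·9 − 18·2 = 67.5000; (r_i+r_j)·cross = 29.5·67.5000 = 1991.2500
edge 2: (18,9)→(17,34.5)  cross = 18·34.5 − 17·9 = 468.0000; (r_i+r_j)·cross = 35·468.0000 = 16380.0000
edge 3: (17,34.5)→(6,37)  cross = 17·37 − 6·34.5 = 422.0000; (r_i+r_j)·cross = 23·422.0000 = 9706.0000
edge 4: (6,37)→(3.5,37.5)  cross = 6·37.5 − 3.5·37 = 95.5000; (r_i+r_j)·cross = 9.5·95.5000 = 907.2500
edge 5: (3.5,37.5)→(3,21)  cross = 3.5·21 − 3·37.5 = -39.0000; (r_i+r_j)·cross = 6.5·-39.0000 = -253.5000
Σcross = 778.5000 → A = |Σcross|/2 = 389.2500 mm²
Σ(r_i+r_j)·cross = 25316.2500 → first moment M = |Σ|/6 = 4219.3750
R_c = M/A = 4219.3750/389.2500 = 10.8398 mm
θ = 248° = 4.328417 rad
V = θ·R_c·A = 4.328417·10.8398·389.2500 = 18263.213 mm³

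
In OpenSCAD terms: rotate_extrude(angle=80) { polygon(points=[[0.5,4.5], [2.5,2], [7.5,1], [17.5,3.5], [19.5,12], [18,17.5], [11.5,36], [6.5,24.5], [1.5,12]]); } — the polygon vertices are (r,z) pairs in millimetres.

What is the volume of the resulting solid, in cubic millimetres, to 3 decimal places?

Profile (r,z), 9 vertices: (0.5,4.5) (2.5,2) (7.5,1) (17.5,3.5) (19.5,12) (18,17.5) (11.5,36) (6.5,24.5) (1.5,12)
edge 0: (0.5,4.5)→(2.5,2)  cross = 0.5·2 − 2.5·4.5 = -10.2500; (r_i+r_j)·cross = 3·-10.2500 = -30.7500
edge 1: (2.5,2)→(7.5,1)  cross = 2.5·1 − 7.5·2 = -12.5000; (r_i+r_j)·cross = 10·-12.5000 = -125.0000
edge 2: (7.5,1)→(17.5,3.5)  cross = 7.5·3.5 − 17.5·1 = 8.7500; (r_i+r_j)·cross = 25·8.7500 = 218.7500
edge 3: (17.5,3.5)→(19.5,12)  cross = 17.5·12 − 19.5·3.5 = 141.7500; (r_i+r_j)·cross = 37·141.7500 = 5244.7500
edge 4: (19.5,12)→(18,17.5)  cross = 19.5·17.5 − 18·12 = 125.2500; (r_i+r_j)·cross = 37.5·125.2500 = 4696.8750
edge 5: (18,17.5)→(11.5,36)  cross = 18·36 − 11.5·17.5 = 446.7500; (r_i+r_j)·cross = 29.5·446.7500 = 13179.1250
edge 6: (11.5,36)→(6.5,24.5)  cross = 11.5·24.5 − 6.5·36 = 47.7500; (r_i+r_j)·cross = 18·47.7500 = 859.5000
edge 7: (6.5,24.5)→(1.5,12)  cross = 6.5·12 − 1.5·24.5 = 41.2500; (r_i+r_j)·cross = 8·41.2500 = 330.0000
edge 8: (1.5,12)→(0.5,4.5)  cross = 1.5·4.5 − 0.5·12 = 0.7500; (r_i+r_j)·cross = 2·0.7500 = 1.5000
Σcross = 789.5000 → A = |Σcross|/2 = 394.7500 mm²
Σ(r_i+r_j)·cross = 24374.7500 → first moment M = |Σ|/6 = 4062.4583
R_c = M/A = 4062.4583/394.7500 = 10.2912 mm
θ = 80° = 1.396263 rad
V = θ·R_c·A = 1.396263·10.2912·394.7500 = 5672.262 mm³

Volume = 5672.262 mm³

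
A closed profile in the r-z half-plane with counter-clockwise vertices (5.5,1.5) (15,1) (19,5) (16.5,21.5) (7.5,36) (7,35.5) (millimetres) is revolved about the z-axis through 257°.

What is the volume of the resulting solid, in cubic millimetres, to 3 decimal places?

Volume = 16007.054 mm³

Profile (r,z), 6 vertices: (5.5,1.5) (15,1) (19,5) (16.5,21.5) (7.5,36) (7,35.5)
edge 0: (5.5,1.5)→(15,1)  cross = 5.5·1 − 15·1.5 = -17.0000; (r_i+r_j)·cross = 20.5·-17.0000 = -348.5000
edge 1: (15,1)→(19,5)  cross = 15·5 − 19·1 = 56.0000; (r_i+r_j)·cross = 34·56.0000 = 1904.0000
edge 2: (19,5)→(16.5,21.5)  cross = 19·21.5 − 16.5·5 = 326.0000; (r_i+r_j)·cross = 35.5·326.0000 = 11573.0000
edge 3: (16.5,21.5)→(7.5,36)  cross = 16.5·36 − 7.5·21.5 = 432.7500; (r_i+r_j)·cross = 24·432.7500 = 10386.0000
edge 4: (7.5,36)→(7,35.5)  cross = 7.5·35.5 − 7·36 = 14.2500; (r_i+r_j)·cross = 14.5·14.2500 = 206.6250
edge 5: (7,35.5)→(5.5,1.5)  cross = 7·1.5 − 5.5·35.5 = -184.7500; (r_i+r_j)·cross = 12.5·-184.7500 = -2309.3750
Σcross = 627.2500 → A = |Σcross|/2 = 313.6250 mm²
Σ(r_i+r_j)·cross = 21411.7500 → first moment M = |Σ|/6 = 3568.6250
R_c = M/A = 3568.6250/313.6250 = 11.3786 mm
θ = 257° = 4.485496 rad
V = θ·R_c·A = 4.485496·11.3786·313.6250 = 16007.054 mm³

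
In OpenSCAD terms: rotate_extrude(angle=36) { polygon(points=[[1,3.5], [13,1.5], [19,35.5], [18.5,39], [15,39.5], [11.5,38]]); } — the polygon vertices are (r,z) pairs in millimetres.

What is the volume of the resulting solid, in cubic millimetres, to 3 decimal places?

Profile (r,z), 6 vertices: (1,3.5) (13,1.5) (19,35.5) (18.5,39) (15,39.5) (11.5,38)
edge 0: (1,3.5)→(13,1.5)  cross = 1·1.5 − 13·3.5 = -44.0000; (r_i+r_j)·cross = 14·-44.0000 = -616.0000
edge 1: (13,1.5)→(19,35.5)  cross = 13·35.5 − 19·1.5 = 433.0000; (r_i+r_j)·cross = 32·433.0000 = 13856.0000
edge 2: (19,35.5)→(18.5,39)  cross = 19·39 − 18.5·35.5 = 84.2500; (r_i+r_j)·cross = 37.5·84.2500 = 3159.3750
edge 3: (18.5,39)→(15,39.5)  cross = 18.5·39.5 − 15·39 = 145.7500; (r_i+r_j)·cross = 33.5·145.7500 = 4882.6250
edge 4: (15,39.5)→(11.5,38)  cross = 15·38 − 11.5·39.5 = 115.7500; (r_i+r_j)·cross = 26.5·115.7500 = 3067.3750
edge 5: (11.5,38)→(1,3.5)  cross = 11.5·3.5 − 1·38 = 2.2500; (r_i+r_j)·cross = 12.5·2.2500 = 28.1250
Σcross = 737.0000 → A = |Σcross|/2 = 368.5000 mm²
Σ(r_i+r_j)·cross = 24377.5000 → first moment M = |Σ|/6 = 4062.9167
R_c = M/A = 4062.9167/368.5000 = 11.0256 mm
θ = 36° = 0.628319 rad
V = θ·R_c·A = 0.628319·11.0256·368.5000 = 2552.806 mm³

Volume = 2552.806 mm³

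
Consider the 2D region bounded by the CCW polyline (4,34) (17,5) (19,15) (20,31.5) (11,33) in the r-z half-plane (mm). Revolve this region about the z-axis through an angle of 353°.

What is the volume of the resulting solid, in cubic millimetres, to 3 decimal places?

Volume = 19542.731 mm³

Profile (r,z), 5 vertices: (4,34) (17,5) (19,15) (20,31.5) (11,33)
edge 0: (4,34)→(17,5)  cross = 4·5 − 17·34 = -558.0000; (r_i+r_j)·cross = 21·-558.0000 = -11718.0000
edge 1: (17,5)→(19,15)  cross = 17·15 − 19·5 = 160.0000; (r_i+r_j)·cross = 36·160.0000 = 5760.0000
edge 2: (19,15)→(20,31.5)  cross = 19·31.5 − 20·15 = 298.5000; (r_i+r_j)·cross = 39·298.5000 = 11641.5000
edge 3: (20,31.5)→(11,33)  cross = 20·33 − 11·31.5 = 313.5000; (r_i+r_j)·cross = 31·313.5000 = 9718.5000
edge 4: (11,33)→(4,34)  cross = 11·34 − 4·33 = 242.0000; (r_i+r_j)·cross = 15·242.0000 = 3630.0000
Σcross = 456.0000 → A = |Σcross|/2 = 228.0000 mm²
Σ(r_i+r_j)·cross = 19032.0000 → first moment M = |Σ|/6 = 3172.0000
R_c = M/A = 3172.0000/228.0000 = 13.9123 mm
θ = 353° = 6.161012 rad
V = θ·R_c·A = 6.161012·13.9123·228.0000 = 19542.731 mm³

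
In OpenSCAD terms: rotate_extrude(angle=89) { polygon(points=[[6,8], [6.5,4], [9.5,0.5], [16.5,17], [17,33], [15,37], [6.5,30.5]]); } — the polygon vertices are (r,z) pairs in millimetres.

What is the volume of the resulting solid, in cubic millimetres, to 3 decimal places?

Profile (r,z), 7 vertices: (6,8) (6.5,4) (9.5,0.5) (16.5,17) (17,33) (15,37) (6.5,30.5)
edge 0: (6,8)→(6.5,4)  cross = 6·4 − 6.5·8 = -28.0000; (r_i+r_j)·cross = 12.5·-28.0000 = -350.0000
edge 1: (6.5,4)→(9.5,0.5)  cross = 6.5·0.5 − 9.5·4 = -34.7500; (r_i+r_j)·cross = 16·-34.7500 = -556.0000
edge 2: (9.5,0.5)→(16.5,17)  cross = 9.5·17 − 16.5·0.5 = 153.2500; (r_i+r_j)·cross = 26·153.2500 = 3984.5000
edge 3: (16.5,17)→(17,33)  cross = 16.5·33 − 17·17 = 255.5000; (r_i+r_j)·cross = 33.5·255.5000 = 8559.2500
edge 4: (17,33)→(15,37)  cross = 17·37 − 15·33 = 134.0000; (r_i+r_j)·cross = 32·134.0000 = 4288.0000
edge 5: (15,37)→(6.5,30.5)  cross = 15·30.5 − 6.5·37 = 217.0000; (r_i+r_j)·cross = 21.5·217.0000 = 4665.5000
edge 6: (6.5,30.5)→(6,8)  cross = 6.5·8 − 6·30.5 = -131.0000; (r_i+r_j)·cross = 12.5·-131.0000 = -1637.5000
Σcross = 566.0000 → A = |Σcross|/2 = 283.0000 mm²
Σ(r_i+r_j)·cross = 18953.7500 → first moment M = |Σ|/6 = 3158.9583
R_c = M/A = 3158.9583/283.0000 = 11.1624 mm
θ = 89° = 1.553343 rad
V = θ·R_c·A = 1.553343·11.1624·283.0000 = 4906.946 mm³

Volume = 4906.946 mm³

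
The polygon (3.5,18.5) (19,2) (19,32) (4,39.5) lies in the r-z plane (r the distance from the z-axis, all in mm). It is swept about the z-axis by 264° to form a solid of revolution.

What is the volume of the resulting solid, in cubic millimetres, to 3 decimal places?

Volume = 21306.150 mm³

Profile (r,z), 4 vertices: (3.5,18.5) (19,2) (19,32) (4,39.5)
edge 0: (3.5,18.5)→(19,2)  cross = 3.5·2 − 19·18.5 = -344.5000; (r_i+r_j)·cross = 22.5·-344.5000 = -7751.2500
edge 1: (19,2)→(19,32)  cross = 19·32 − 19·2 = 570.0000; (r_i+r_j)·cross = 38·570.0000 = 21660.0000
edge 2: (19,32)→(4,39.5)  cross = 19·39.5 − 4·32 = 622.5000; (r_i+r_j)·cross = 23·622.5000 = 14317.5000
edge 3: (4,39.5)→(3.5,18.5)  cross = 4·18.5 − 3.5·39.5 = -64.2500; (r_i+r_j)·cross = 7.5·-64.2500 = -481.8750
Σcross = 783.7500 → A = |Σcross|/2 = 391.8750 mm²
Σ(r_i+r_j)·cross = 27744.3750 → first moment M = |Σ|/6 = 4624.0625
R_c = M/A = 4624.0625/391.8750 = 11.7998 mm
θ = 264° = 4.607669 rad
V = θ·R_c·A = 4.607669·11.7998·391.8750 = 21306.150 mm³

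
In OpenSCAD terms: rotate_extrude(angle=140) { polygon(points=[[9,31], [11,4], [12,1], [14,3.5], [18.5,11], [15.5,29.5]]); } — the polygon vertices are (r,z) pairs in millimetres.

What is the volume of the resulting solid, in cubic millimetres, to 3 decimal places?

Volume = 5987.956 mm³

Profile (r,z), 6 vertices: (9,31) (11,4) (12,1) (14,3.5) (18.5,11) (15.5,29.5)
edge 0: (9,31)→(11,4)  cross = 9·4 − 11·31 = -305.0000; (r_i+r_j)·cross = 20·-305.0000 = -6100.0000
edge 1: (11,4)→(12,1)  cross = 11·1 − 12·4 = -37.0000; (r_i+r_j)·cross = 23·-37.0000 = -851.0000
edge 2: (12,1)→(14,3.5)  cross = 12·3.5 − 14·1 = 28.0000; (r_i+r_j)·cross = 26·28.0000 = 728.0000
edge 3: (14,3.5)→(18.5,11)  cross = 14·11 − 18.5·3.5 = 89.2500; (r_i+r_j)·cross = 32.5·89.2500 = 2900.6250
edge 4: (18.5,11)→(15.5,29.5)  cross = 18.5·29.5 − 15.5·11 = 375.2500; (r_i+r_j)·cross = 34·375.2500 = 12758.5000
edge 5: (15.5,29.5)→(9,31)  cross = 15.5·31 − 9·29.5 = 215.0000; (r_i+r_j)·cross = 24.5·215.0000 = 5267.5000
Σcross = 365.5000 → A = |Σcross|/2 = 182.7500 mm²
Σ(r_i+r_j)·cross = 14703.6250 → first moment M = |Σ|/6 = 2450.6042
R_c = M/A = 2450.6042/182.7500 = 13.4096 mm
θ = 140° = 2.443461 rad
V = θ·R_c·A = 2.443461·13.4096·182.7500 = 5987.956 mm³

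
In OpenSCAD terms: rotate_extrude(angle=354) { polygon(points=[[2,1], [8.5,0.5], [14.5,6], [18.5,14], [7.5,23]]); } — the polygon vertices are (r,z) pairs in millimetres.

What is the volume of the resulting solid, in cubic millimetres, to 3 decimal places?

Profile (r,z), 5 vertices: (2,1) (8.5,0.5) (14.5,6) (18.5,14) (7.5,23)
edge 0: (2,1)→(8.5,0.5)  cross = 2·0.5 − 8.5·1 = -7.5000; (r_i+r_j)·cross = 10.5·-7.5000 = -78.7500
edge 1: (8.5,0.5)→(14.5,6)  cross = 8.5·6 − 14.5·0.5 = 43.7500; (r_i+r_j)·cross = 23·43.7500 = 1006.2500
edge 2: (14.5,6)→(18.5,14)  cross = 14.5·14 − 18.5·6 = 92.0000; (r_i+r_j)·cross = 33·92.0000 = 3036.0000
edge 3: (18.5,14)→(7.5,23)  cross = 18.5·23 − 7.5·14 = 320.5000; (r_i+r_j)·cross = 26·320.5000 = 8333.0000
edge 4: (7.5,23)→(2,1)  cross = 7.5·1 − 2·23 = -38.5000; (r_i+r_j)·cross = 9.5·-38.5000 = -365.7500
Σcross = 410.2500 → A = |Σcross|/2 = 205.1250 mm²
Σ(r_i+r_j)·cross = 11930.7500 → first moment M = |Σ|/6 = 1988.4583
R_c = M/A = 1988.4583/205.1250 = 9.6939 mm
θ = 354° = 6.178466 rad
V = θ·R_c·A = 6.178466·9.6939·205.1250 = 12285.621 mm³

Volume = 12285.621 mm³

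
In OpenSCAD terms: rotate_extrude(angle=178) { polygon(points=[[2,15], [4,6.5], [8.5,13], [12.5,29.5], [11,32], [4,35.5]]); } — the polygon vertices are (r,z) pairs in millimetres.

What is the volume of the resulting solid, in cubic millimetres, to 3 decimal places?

Volume = 3715.791 mm³

Profile (r,z), 6 vertices: (2,15) (4,6.5) (8.5,13) (12.5,29.5) (11,32) (4,35.5)
edge 0: (2,15)→(4,6.5)  cross = 2·6.5 − 4·15 = -47.0000; (r_i+r_j)·cross = 6·-47.0000 = -282.0000
edge 1: (4,6.5)→(8.5,13)  cross = 4·13 − 8.5·6.5 = -3.2500; (r_i+r_j)·cross = 12.5·-3.2500 = -40.6250
edge 2: (8.5,13)→(12.5,29.5)  cross = 8.5·29.5 − 12.5·13 = 88.2500; (r_i+r_j)·cross = 21·88.2500 = 1853.2500
edge 3: (12.5,29.5)→(11,32)  cross = 12.5·32 − 11·29.5 = 75.5000; (r_i+r_j)·cross = 23.5·75.5000 = 1774.2500
edge 4: (11,32)→(4,35.5)  cross = 11·35.5 − 4·32 = 262.5000; (r_i+r_j)·cross = 15·262.5000 = 3937.5000
edge 5: (4,35.5)→(2,15)  cross = 4·15 − 2·35.5 = -11.0000; (r_i+r_j)·cross = 6·-11.0000 = -66.0000
Σcross = 365.0000 → A = |Σcross|/2 = 182.5000 mm²
Σ(r_i+r_j)·cross = 7176.3750 → first moment M = |Σ|/6 = 1196.0625
R_c = M/A = 1196.0625/182.5000 = 6.5538 mm
θ = 178° = 3.106686 rad
V = θ·R_c·A = 3.106686·6.5538·182.5000 = 3715.791 mm³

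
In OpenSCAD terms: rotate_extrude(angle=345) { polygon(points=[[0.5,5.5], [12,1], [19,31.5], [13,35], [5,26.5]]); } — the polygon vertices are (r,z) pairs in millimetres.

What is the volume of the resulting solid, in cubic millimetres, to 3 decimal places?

Volume = 21692.670 mm³

Profile (r,z), 5 vertices: (0.5,5.5) (12,1) (19,31.5) (13,35) (5,26.5)
edge 0: (0.5,5.5)→(12,1)  cross = 0.5·1 − 12·5.5 = -65.5000; (r_i+r_j)·cross = 12.5·-65.5000 = -818.7500
edge 1: (12,1)→(19,31.5)  cross = 12·31.5 − 19·1 = 359.0000; (r_i+r_j)·cross = 31·359.0000 = 11129.0000
edge 2: (19,31.5)→(13,35)  cross = 19·35 − 13·31.5 = 255.5000; (r_i+r_j)·cross = 32·255.5000 = 8176.0000
edge 3: (13,35)→(5,26.5)  cross = 13·26.5 − 5·35 = 169.5000; (r_i+r_j)·cross = 18·169.5000 = 3051.0000
edge 4: (5,26.5)→(0.5,5.5)  cross = 5·5.5 − 0.5·26.5 = 14.2500; (r_i+r_j)·cross = 5.5·14.2500 = 78.3750
Σcross = 732.7500 → A = |Σcross|/2 = 366.3750 mm²
Σ(r_i+r_j)·cross = 21615.6250 → first moment M = |Σ|/6 = 3602.6042
R_c = M/A = 3602.6042/366.3750 = 9.8331 mm
θ = 345° = 6.021386 rad
V = θ·R_c·A = 6.021386·9.8331·366.3750 = 21692.670 mm³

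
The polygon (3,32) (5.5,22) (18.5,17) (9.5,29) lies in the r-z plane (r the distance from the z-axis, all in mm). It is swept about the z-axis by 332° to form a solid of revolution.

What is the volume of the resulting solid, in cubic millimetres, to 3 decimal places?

Volume = 4590.687 mm³

Profile (r,z), 4 vertices: (3,32) (5.5,22) (18.5,17) (9.5,29)
edge 0: (3,32)→(5.5,22)  cross = 3·22 − 5.5·32 = -110.0000; (r_i+r_j)·cross = 8.5·-110.0000 = -935.0000
edge 1: (5.5,22)→(18.5,17)  cross = 5.5·17 − 18.5·22 = -313.5000; (r_i+r_j)·cross = 24·-313.5000 = -7524.0000
edge 2: (18.5,17)→(9.5,29)  cross = 18.5·29 − 9.5·17 = 375.0000; (r_i+r_j)·cross = 28·375.0000 = 10500.0000
edge 3: (9.5,29)→(3,32)  cross = 9.5·32 − 3·29 = 217.0000; (r_i+r_j)·cross = 12.5·217.0000 = 2712.5000
Σcross = 168.5000 → A = |Σcross|/2 = 84.2500 mm²
Σ(r_i+r_j)·cross = 4753.5000 → first moment M = |Σ|/6 = 792.2500
R_c = M/A = 792.2500/84.2500 = 9.4036 mm
θ = 332° = 5.794493 rad
V = θ·R_c·A = 5.794493·9.4036·84.2500 = 4590.687 mm³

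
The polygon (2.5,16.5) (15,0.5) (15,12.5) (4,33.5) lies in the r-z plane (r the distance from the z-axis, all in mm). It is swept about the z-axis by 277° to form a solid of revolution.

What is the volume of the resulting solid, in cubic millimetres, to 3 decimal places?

Profile (r,z), 4 vertices: (2.5,16.5) (15,0.5) (15,12.5) (4,33.5)
edge 0: (2.5,16.5)→(15,0.5)  cross = 2.5·0.5 − 15·16.5 = -246.2500; (r_i+r_j)·cross = 17.5·-246.2500 = -4309.3750
edge 1: (15,0.5)→(15,12.5)  cross = 15·12.5 − 15·0.5 = 180.0000; (r_i+r_j)·cross = 30·180.0000 = 5400.0000
edge 2: (15,12.5)→(4,33.5)  cross = 15·33.5 − 4·12.5 = 452.5000; (r_i+r_j)·cross = 19·452.5000 = 8597.5000
edge 3: (4,33.5)→(2.5,16.5)  cross = 4·16.5 − 2.5·33.5 = -17.7500; (r_i+r_j)·cross = 6.5·-17.7500 = -115.3750
Σcross = 368.5000 → A = |Σcross|/2 = 184.2500 mm²
Σ(r_i+r_j)·cross = 9572.7500 → first moment M = |Σ|/6 = 1595.4583
R_c = M/A = 1595.4583/184.2500 = 8.6592 mm
θ = 277° = 4.834562 rad
V = θ·R_c·A = 4.834562·8.6592·184.2500 = 7713.342 mm³

Volume = 7713.342 mm³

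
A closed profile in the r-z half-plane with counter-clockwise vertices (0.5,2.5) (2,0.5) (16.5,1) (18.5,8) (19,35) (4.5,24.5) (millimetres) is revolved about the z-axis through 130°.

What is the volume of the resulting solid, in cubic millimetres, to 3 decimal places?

Profile (r,z), 6 vertices: (0.5,2.5) (2,0.5) (16.5,1) (18.5,8) (19,35) (4.5,24.5)
edge 0: (0.5,2.5)→(2,0.5)  cross = 0.5·0.5 − 2·2.5 = -4.7500; (r_i+r_j)·cross = 2.5·-4.7500 = -11.8750
edge 1: (2,0.5)→(16.5,1)  cross = 2·1 − 16.5·0.5 = -6.2500; (r_i+r_j)·cross = 18.5·-6.2500 = -115.6250
edge 2: (16.5,1)→(18.5,8)  cross = 16.5·8 − 18.5·1 = 113.5000; (r_i+r_j)·cross = 35·113.5000 = 3972.5000
edge 3: (18.5,8)→(19,35)  cross = 18.5·35 − 19·8 = 495.5000; (r_i+r_j)·cross = 37.5·495.5000 = 18581.2500
edge 4: (19,35)→(4.5,24.5)  cross = 19·24.5 − 4.5·35 = 308.0000; (r_i+r_j)·cross = 23.5·308.0000 = 7238.0000
edge 5: (4.5,24.5)→(0.5,2.5)  cross = 4.5·2.5 − 0.5·24.5 = -1.0000; (r_i+r_j)·cross = 5·-1.0000 = -5.0000
Σcross = 905.0000 → A = |Σcross|/2 = 452.5000 mm²
Σ(r_i+r_j)·cross = 29659.2500 → first moment M = |Σ|/6 = 4943.2083
R_c = M/A = 4943.2083/452.5000 = 10.9242 mm
θ = 130° = 2.268928 rad
V = θ·R_c·A = 2.268928·10.9242·452.5000 = 11215.784 mm³

Volume = 11215.784 mm³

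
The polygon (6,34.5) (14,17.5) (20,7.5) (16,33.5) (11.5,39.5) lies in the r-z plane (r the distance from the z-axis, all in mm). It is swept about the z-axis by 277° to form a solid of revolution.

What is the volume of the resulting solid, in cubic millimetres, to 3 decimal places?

Profile (r,z), 5 vertices: (6,34.5) (14,17.5) (20,7.5) (16,33.5) (11.5,39.5)
edge 0: (6,34.5)→(14,17.5)  cross = 6·17.5 − 14·34.5 = -378.0000; (r_i+r_j)·cross = 20·-378.0000 = -7560.0000
edge 1: (14,17.5)→(20,7.5)  cross = 14·7.5 − 20·17.5 = -245.0000; (r_i+r_j)·cross = 34·-245.0000 = -8330.0000
edge 2: (20,7.5)→(16,33.5)  cross = 20·33.5 − 16·7.5 = 550.0000; (r_i+r_j)·cross = 36·550.0000 = 19800.0000
edge 3: (16,33.5)→(11.5,39.5)  cross = 16·39.5 − 11.5·33.5 = 246.7500; (r_i+r_j)·cross = 27.5·246.7500 = 6785.6250
edge 4: (11.5,39.5)→(6,34.5)  cross = 11.5·34.5 − 6·39.5 = 159.7500; (r_i+r_j)·cross = 17.5·159.7500 = 2795.6250
Σcross = 333.5000 → A = |Σcross|/2 = 166.7500 mm²
Σ(r_i+r_j)·cross = 13491.2500 → first moment M = |Σ|/6 = 2248.5417
R_c = M/A = 2248.5417/166.7500 = 13.4845 mm
θ = 277° = 4.834562 rad
V = θ·R_c·A = 4.834562·13.4845·166.7500 = 10870.714 mm³

Volume = 10870.714 mm³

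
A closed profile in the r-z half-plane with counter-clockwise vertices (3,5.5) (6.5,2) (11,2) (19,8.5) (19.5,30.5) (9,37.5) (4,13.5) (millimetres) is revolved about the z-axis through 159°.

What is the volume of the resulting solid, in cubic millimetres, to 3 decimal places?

Profile (r,z), 7 vertices: (3,5.5) (6.5,2) (11,2) (19,8.5) (19.5,30.5) (9,37.5) (4,13.5)
edge 0: (3,5.5)→(6.5,2)  cross = 3·2 − 6.5·5.5 = -29.7500; (r_i+r_j)·cross = 9.5·-29.7500 = -282.6250
edge 1: (6.5,2)→(11,2)  cross = 6.5·2 − 11·2 = -9.0000; (r_i+r_j)·cross = 17.5·-9.0000 = -157.5000
edge 2: (11,2)→(19,8.5)  cross = 11·8.5 − 19·2 = 55.5000; (r_i+r_j)·cross = 30·55.5000 = 1665.0000
edge 3: (19,8.5)→(19.5,30.5)  cross = 19·30.5 − 19.5·8.5 = 413.7500; (r_i+r_j)·cross = 38.5·413.7500 = 15929.3750
edge 4: (19.5,30.5)→(9,37.5)  cross = 19.5·37.5 − 9·30.5 = 456.7500; (r_i+r_j)·cross = 28.5·456.7500 = 13017.3750
edge 5: (9,37.5)→(4,13.5)  cross = 9·13.5 − 4·37.5 = -28.5000; (r_i+r_j)·cross = 13·-28.5000 = -370.5000
edge 6: (4,13.5)→(3,5.5)  cross = 4·5.5 − 3·13.5 = -18.5000; (r_i+r_j)·cross = 7·-18.5000 = -129.5000
Σcross = 840.2500 → A = |Σcross|/2 = 420.1250 mm²
Σ(r_i+r_j)·cross = 29671.6250 → first moment M = |Σ|/6 = 4945.2708
R_c = M/A = 4945.2708/420.1250 = 11.7710 mm
θ = 159° = 2.775074 rad
V = θ·R_c·A = 2.775074·11.7710·420.1250 = 13723.490 mm³

Volume = 13723.490 mm³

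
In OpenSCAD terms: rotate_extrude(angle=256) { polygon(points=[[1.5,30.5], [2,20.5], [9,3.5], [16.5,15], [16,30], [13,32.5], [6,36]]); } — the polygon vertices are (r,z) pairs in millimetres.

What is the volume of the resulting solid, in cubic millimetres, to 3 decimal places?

Profile (r,z), 7 vertices: (1.5,30.5) (2,20.5) (9,3.5) (16.5,15) (16,30) (13,32.5) (6,36)
edge 0: (1.5,30.5)→(2,20.5)  cross = 1.5·20.5 − 2·30.5 = -30.2500; (r_i+r_j)·cross = 3.5·-30.2500 = -105.8750
edge 1: (2,20.5)→(9,3.5)  cross = 2·3.5 − 9·20.5 = -177.5000; (r_i+r_j)·cross = 11·-177.5000 = -1952.5000
edge 2: (9,3.5)→(16.5,15)  cross = 9·15 − 16.5·3.5 = 77.2500; (r_i+r_j)·cross = 25.5·77.2500 = 1969.8750
edge 3: (16.5,15)→(16,30)  cross = 16.5·30 − 16·15 = 255.0000; (r_i+r_j)·cross = 32.5·255.0000 = 8287.5000
edge 4: (16,30)→(13,32.5)  cross = 16·32.5 − 13·30 = 130.0000; (r_i+r_j)·cross = 29·130.0000 = 3770.0000
edge 5: (13,32.5)→(6,36)  cross = 13·36 − 6·32.5 = 273.0000; (r_i+r_j)·cross = 19·273.0000 = 5187.0000
edge 6: (6,36)→(1.5,30.5)  cross = 6·30.5 − 1.5·36 = 129.0000; (r_i+r_j)·cross = 7.5·129.0000 = 967.5000
Σcross = 656.5000 → A = |Σcross|/2 = 328.2500 mm²
Σ(r_i+r_j)·cross = 18123.5000 → first moment M = |Σ|/6 = 3020.5833
R_c = M/A = 3020.5833/328.2500 = 9.2021 mm
θ = 256° = 4.468043 rad
V = θ·R_c·A = 4.468043·9.2021·328.2500 = 13496.096 mm³

Volume = 13496.096 mm³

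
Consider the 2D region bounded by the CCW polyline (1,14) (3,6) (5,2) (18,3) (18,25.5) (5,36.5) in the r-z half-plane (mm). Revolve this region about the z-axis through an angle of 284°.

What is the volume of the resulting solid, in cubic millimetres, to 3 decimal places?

Profile (r,z), 6 vertices: (1,14) (3,6) (5,2) (18,3) (18,25.5) (5,36.5)
edge 0: (1,14)→(3,6)  cross = 1·6 − 3·14 = -36.0000; (r_i+r_j)·cross = 4·-36.0000 = -144.0000
edge 1: (3,6)→(5,2)  cross = 3·2 − 5·6 = -24.0000; (r_i+r_j)·cross = 8·-24.0000 = -192.0000
edge 2: (5,2)→(18,3)  cross = 5·3 − 18·2 = -21.0000; (r_i+r_j)·cross = 23·-21.0000 = -483.0000
edge 3: (18,3)→(18,25.5)  cross = 18·25.5 − 18·3 = 405.0000; (r_i+r_j)·cross = 36·405.0000 = 14580.0000
edge 4: (18,25.5)→(5,36.5)  cross = 18·36.5 − 5·25.5 = 529.5000; (r_i+r_j)·cross = 23·529.5000 = 12178.5000
edge 5: (5,36.5)→(1,14)  cross = 5·14 − 1·36.5 = 33.5000; (r_i+r_j)·cross = 6·33.5000 = 201.0000
Σcross = 887.0000 → A = |Σcross|/2 = 443.5000 mm²
Σ(r_i+r_j)·cross = 26140.5000 → first moment M = |Σ|/6 = 4356.7500
R_c = M/A = 4356.7500/443.5000 = 9.8236 mm
θ = 284° = 4.956735 rad
V = θ·R_c·A = 4.956735·9.8236·443.5000 = 21595.256 mm³

Volume = 21595.256 mm³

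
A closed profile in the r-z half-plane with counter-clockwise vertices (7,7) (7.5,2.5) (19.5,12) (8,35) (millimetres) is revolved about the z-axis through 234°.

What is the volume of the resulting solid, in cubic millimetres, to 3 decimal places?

Profile (r,z), 4 vertices: (7,7) (7.5,2.5) (19.5,12) (8,35)
edge 0: (7,7)→(7.5,2.5)  cross = 7·2.5 − 7.5·7 = -35.0000; (r_i+r_j)·cross = 14.5·-35.0000 = -507.5000
edge 1: (7.5,2.5)→(19.5,12)  cross = 7.5·12 − 19.5·2.5 = 41.2500; (r_i+r_j)·cross = 27·41.2500 = 1113.7500
edge 2: (19.5,12)→(8,35)  cross = 19.5·35 − 8·12 = 586.5000; (r_i+r_j)·cross = 27.5·586.5000 = 16128.7500
edge 3: (8,35)→(7,7)  cross = 8·7 − 7·35 = -189.0000; (r_i+r_j)·cross = 15·-189.0000 = -2835.0000
Σcross = 403.7500 → A = |Σcross|/2 = 201.8750 mm²
Σ(r_i+r_j)·cross = 13900.0000 → first moment M = |Σ|/6 = 2316.6667
R_c = M/A = 2316.6667/201.8750 = 11.4757 mm
θ = 234° = 4.084070 rad
V = θ·R_c·A = 4.084070·11.4757·201.8750 = 9461.430 mm³

Volume = 9461.430 mm³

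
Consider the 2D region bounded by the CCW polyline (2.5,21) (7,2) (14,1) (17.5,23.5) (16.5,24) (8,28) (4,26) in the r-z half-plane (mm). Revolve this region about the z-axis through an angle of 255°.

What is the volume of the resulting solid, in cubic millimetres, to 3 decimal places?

Profile (r,z), 7 vertices: (2.5,21) (7,2) (14,1) (17.5,23.5) (16.5,24) (8,28) (4,26)
edge 0: (2.5,21)→(7,2)  cross = 2.5·2 − 7·21 = -142.0000; (r_i+r_j)·cross = 9.5·-142.0000 = -1349.0000
edge 1: (7,2)→(14,1)  cross = 7·1 − 14·2 = -21.0000; (r_i+r_j)·cross = 21·-21.0000 = -441.0000
edge 2: (14,1)→(17.5,23.5)  cross = 14·23.5 − 17.5·1 = 311.5000; (r_i+r_j)·cross = 31.5·311.5000 = 9812.2500
edge 3: (17.5,23.5)→(16.5,24)  cross = 17.5·24 − 16.5·23.5 = 32.2500; (r_i+r_j)·cross = 34·32.2500 = 1096.5000
edge 4: (16.5,24)→(8,28)  cross = 16.5·28 − 8·24 = 270.0000; (r_i+r_j)·cross = 24.5·270.0000 = 6615.0000
edge 5: (8,28)→(4,26)  cross = 8·26 − 4·28 = 96.0000; (r_i+r_j)·cross = 12·96.0000 = 1152.0000
edge 6: (4,26)→(2.5,21)  cross = 4·21 − 2.5·26 = 19.0000; (r_i+r_j)·cross = 6.5·19.0000 = 123.5000
Σcross = 565.7500 → A = |Σcross|/2 = 282.8750 mm²
Σ(r_i+r_j)·cross = 17009.2500 → first moment M = |Σ|/6 = 2834.8750
R_c = M/A = 2834.8750/282.8750 = 10.0217 mm
θ = 255° = 4.450590 rad
V = θ·R_c·A = 4.450590·10.0217·282.8750 = 12616.865 mm³

Volume = 12616.865 mm³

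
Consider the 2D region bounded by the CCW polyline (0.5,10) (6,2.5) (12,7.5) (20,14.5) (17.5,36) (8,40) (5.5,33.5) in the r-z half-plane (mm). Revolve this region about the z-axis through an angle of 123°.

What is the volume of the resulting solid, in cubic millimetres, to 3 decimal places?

Profile (r,z), 7 vertices: (0.5,10) (6,2.5) (12,7.5) (20,14.5) (17.5,36) (8,40) (5.5,33.5)
edge 0: (0.5,10)→(6,2.5)  cross = 0.5·2.5 − 6·10 = -58.7500; (r_i+r_j)·cross = 6.5·-58.7500 = -381.8750
edge 1: (6,2.5)→(12,7.5)  cross = 6·7.5 − 12·2.5 = 15.0000; (r_i+r_j)·cross = 18·15.0000 = 270.0000
edge 2: (12,7.5)→(20,14.5)  cross = 12·14.5 − 20·7.5 = 24.0000; (r_i+r_j)·cross = 32·24.0000 = 768.0000
edge 3: (20,14.5)→(17.5,36)  cross = 20·36 − 17.5·14.5 = 466.2500; (r_i+r_j)·cross = 37.5·466.2500 = 17484.3750
edge 4: (17.5,36)→(8,40)  cross = 17.5·40 − 8·36 = 412.0000; (r_i+r_j)·cross = 25.5·412.0000 = 10506.0000
edge 5: (8,40)→(5.5,33.5)  cross = 8·33.5 − 5.5·40 = 48.0000; (r_i+r_j)·cross = 13.5·48.0000 = 648.0000
edge 6: (5.5,33.5)→(0.5,10)  cross = 5.5·10 − 0.5·33.5 = 38.2500; (r_i+r_j)·cross = 6·38.2500 = 229.5000
Σcross = 944.7500 → A = |Σcross|/2 = 472.3750 mm²
Σ(r_i+r_j)·cross = 29524.0000 → first moment M = |Σ|/6 = 4920.6667
R_c = M/A = 4920.6667/472.3750 = 10.4169 mm
θ = 123° = 2.146755 rad
V = θ·R_c·A = 2.146755·10.4169·472.3750 = 10563.466 mm³

Volume = 10563.466 mm³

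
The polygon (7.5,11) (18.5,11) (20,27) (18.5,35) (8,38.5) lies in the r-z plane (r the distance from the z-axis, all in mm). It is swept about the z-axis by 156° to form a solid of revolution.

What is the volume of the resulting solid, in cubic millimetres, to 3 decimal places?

Volume = 10744.282 mm³

Profile (r,z), 5 vertices: (7.5,11) (18.5,11) (20,27) (18.5,35) (8,38.5)
edge 0: (7.5,11)→(18.5,11)  cross = 7.5·11 − 18.5·11 = -121.0000; (r_i+r_j)·cross = 26·-121.0000 = -3146.0000
edge 1: (18.5,11)→(20,27)  cross = 18.5·27 − 20·11 = 279.5000; (r_i+r_j)·cross = 38.5·279.5000 = 10760.7500
edge 2: (20,27)→(18.5,35)  cross = 20·35 − 18.5·27 = 200.5000; (r_i+r_j)·cross = 38.5·200.5000 = 7719.2500
edge 3: (18.5,35)→(8,38.5)  cross = 18.5·38.5 − 8·35 = 432.2500; (r_i+r_j)·cross = 26.5·432.2500 = 11454.6250
edge 4: (8,38.5)→(7.5,11)  cross = 8·11 − 7.5·38.5 = -200.7500; (r_i+r_j)·cross = 15.5·-200.7500 = -3111.6250
Σcross = 590.5000 → A = |Σcross|/2 = 295.2500 mm²
Σ(r_i+r_j)·cross = 23677.0000 → first moment M = |Σ|/6 = 3946.1667
R_c = M/A = 3946.1667/295.2500 = 13.3655 mm
θ = 156° = 2.722714 rad
V = θ·R_c·A = 2.722714·13.3655·295.2500 = 10744.282 mm³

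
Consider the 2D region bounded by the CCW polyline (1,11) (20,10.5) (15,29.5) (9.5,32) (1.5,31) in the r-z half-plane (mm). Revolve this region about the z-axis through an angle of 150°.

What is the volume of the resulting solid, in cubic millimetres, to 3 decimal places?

Profile (r,z), 5 vertices: (1,11) (20,10.5) (15,29.5) (9.5,32) (1.5,31)
edge 0: (1,11)→(20,10.5)  cross = 1·10.5 − 20·11 = -209.5000; (r_i+r_j)·cross = 21·-209.5000 = -4399.5000
edge 1: (20,10.5)→(15,29.5)  cross = 20·29.5 − 15·10.5 = 432.5000; (r_i+r_j)·cross = 35·432.5000 = 15137.5000
edge 2: (15,29.5)→(9.5,32)  cross = 15·32 − 9.5·29.5 = 199.7500; (r_i+r_j)·cross = 24.5·199.7500 = 4893.8750
edge 3: (9.5,32)→(1.5,31)  cross = 9.5·31 − 1.5·32 = 246.5000; (r_i+r_j)·cross = 11·246.5000 = 2711.5000
edge 4: (1.5,31)→(1,11)  cross = 1.5·11 − 1·31 = -14.5000; (r_i+r_j)·cross = 2.5·-14.5000 = -36.2500
Σcross = 654.7500 → A = |Σcross|/2 = 327.3750 mm²
Σ(r_i+r_j)·cross = 18307.1250 → first moment M = |Σ|/6 = 3051.1875
R_c = M/A = 3051.1875/327.3750 = 9.3202 mm
θ = 150° = 2.617994 rad
V = θ·R_c·A = 2.617994·9.3202·327.3750 = 7987.990 mm³

Volume = 7987.990 mm³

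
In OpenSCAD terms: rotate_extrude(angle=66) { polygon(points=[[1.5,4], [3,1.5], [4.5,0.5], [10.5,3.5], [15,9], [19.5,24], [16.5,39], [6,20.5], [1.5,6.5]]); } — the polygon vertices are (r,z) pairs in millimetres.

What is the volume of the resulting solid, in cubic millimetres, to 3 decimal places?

Volume = 4421.203 mm³

Profile (r,z), 9 vertices: (1.5,4) (3,1.5) (4.5,0.5) (10.5,3.5) (15,9) (19.5,24) (16.5,39) (6,20.5) (1.5,6.5)
edge 0: (1.5,4)→(3,1.5)  cross = 1.5·1.5 − 3·4 = -9.7500; (r_i+r_j)·cross = 4.5·-9.7500 = -43.8750
edge 1: (3,1.5)→(4.5,0.5)  cross = 3·0.5 − 4.5·1.5 = -5.2500; (r_i+r_j)·cross = 7.5·-5.2500 = -39.3750
edge 2: (4.5,0.5)→(10.5,3.5)  cross = 4.5·3.5 − 10.5·0.5 = 10.5000; (r_i+r_j)·cross = 15·10.5000 = 157.5000
edge 3: (10.5,3.5)→(15,9)  cross = 10.5·9 − 15·3.5 = 42.0000; (r_i+r_j)·cross = 25.5·42.0000 = 1071.0000
edge 4: (15,9)→(19.5,24)  cross = 15·24 − 19.5·9 = 184.5000; (r_i+r_j)·cross = 34.5·184.5000 = 6365.2500
edge 5: (19.5,24)→(16.5,39)  cross = 19.5·39 − 16.5·24 = 364.5000; (r_i+r_j)·cross = 36·364.5000 = 13122.0000
edge 6: (16.5,39)→(6,20.5)  cross = 16.5·20.5 − 6·39 = 104.2500; (r_i+r_j)·cross = 22.5·104.2500 = 2345.6250
edge 7: (6,20.5)→(1.5,6.5)  cross = 6·6.5 − 1.5·20.5 = 8.2500; (r_i+r_j)·cross = 7.5·8.2500 = 61.8750
edge 8: (1.5,6.5)→(1.5,4)  cross = 1.5·4 − 1.5·6.5 = -3.7500; (r_i+r_j)·cross = 3·-3.7500 = -11.2500
Σcross = 695.2500 → A = |Σcross|/2 = 347.6250 mm²
Σ(r_i+r_j)·cross = 23028.7500 → first moment M = |Σ|/6 = 3838.1250
R_c = M/A = 3838.1250/347.6250 = 11.0410 mm
θ = 66° = 1.151917 rad
V = θ·R_c·A = 1.151917·11.0410·347.6250 = 4421.203 mm³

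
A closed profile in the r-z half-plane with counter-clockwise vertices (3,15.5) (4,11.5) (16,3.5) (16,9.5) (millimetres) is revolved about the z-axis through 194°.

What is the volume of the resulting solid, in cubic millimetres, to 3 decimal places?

Volume = 2059.779 mm³

Profile (r,z), 4 vertices: (3,15.5) (4,11.5) (16,3.5) (16,9.5)
edge 0: (3,15.5)→(4,11.5)  cross = 3·11.5 − 4·15.5 = -27.5000; (r_i+r_j)·cross = 7·-27.5000 = -192.5000
edge 1: (4,11.5)→(16,3.5)  cross = 4·3.5 − 16·11.5 = -170.0000; (r_i+r_j)·cross = 20·-170.0000 = -3400.0000
edge 2: (16,3.5)→(16,9.5)  cross = 16·9.5 − 16·3.5 = 96.0000; (r_i+r_j)·cross = 32·96.0000 = 3072.0000
edge 3: (16,9.5)→(3,15.5)  cross = 16·15.5 − 3·9.5 = 219.5000; (r_i+r_j)·cross = 19·219.5000 = 4170.5000
Σcross = 118.0000 → A = |Σcross|/2 = 59.0000 mm²
Σ(r_i+r_j)·cross = 3650.0000 → first moment M = |Σ|/6 = 608.3333
R_c = M/A = 608.3333/59.0000 = 10.3107 mm
θ = 194° = 3.385939 rad
V = θ·R_c·A = 3.385939·10.3107·59.0000 = 2059.779 mm³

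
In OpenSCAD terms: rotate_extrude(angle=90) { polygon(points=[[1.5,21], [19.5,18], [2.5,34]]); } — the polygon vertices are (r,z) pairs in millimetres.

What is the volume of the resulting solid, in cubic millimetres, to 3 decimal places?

Profile (r,z), 3 vertices: (1.5,21) (19.5,18) (2.5,34)
edge 0: (1.5,21)→(19.5,18)  cross = 1.5·18 − 19.5·21 = -382.5000; (r_i+r_j)·cross = 21·-382.5000 = -8032.5000
edge 1: (19.5,18)→(2.5,34)  cross = 19.5·34 − 2.5·18 = 618.0000; (r_i+r_j)·cross = 22·618.0000 = 13596.0000
edge 2: (2.5,34)→(1.5,21)  cross = 2.5·21 − 1.5·34 = 1.5000; (r_i+r_j)·cross = 4·1.5000 = 6.0000
Σcross = 237.0000 → A = |Σcross|/2 = 118.5000 mm²
Σ(r_i+r_j)·cross = 5569.5000 → first moment M = |Σ|/6 = 928.2500
R_c = M/A = 928.2500/118.5000 = 7.8333 mm
θ = 90° = 1.570796 rad
V = θ·R_c·A = 1.570796·7.8333·118.5000 = 1458.092 mm³

Volume = 1458.092 mm³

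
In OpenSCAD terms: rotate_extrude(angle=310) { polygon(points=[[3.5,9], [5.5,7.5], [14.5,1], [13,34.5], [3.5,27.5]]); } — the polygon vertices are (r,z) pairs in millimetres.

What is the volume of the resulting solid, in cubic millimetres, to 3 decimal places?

Volume = 13145.987 mm³

Profile (r,z), 5 vertices: (3.5,9) (5.5,7.5) (14.5,1) (13,34.5) (3.5,27.5)
edge 0: (3.5,9)→(5.5,7.5)  cross = 3.5·7.5 − 5.5·9 = -23.2500; (r_i+r_j)·cross = 9·-23.2500 = -209.2500
edge 1: (5.5,7.5)→(14.5,1)  cross = 5.5·1 − 14.5·7.5 = -103.2500; (r_i+r_j)·cross = 20·-103.2500 = -2065.0000
edge 2: (14.5,1)→(13,34.5)  cross = 14.5·34.5 − 13·1 = 487.2500; (r_i+r_j)·cross = 27.5·487.2500 = 13399.3750
edge 3: (13,34.5)→(3.5,27.5)  cross = 13·27.5 − 3.5·34.5 = 236.7500; (r_i+r_j)·cross = 16.5·236.7500 = 3906.3750
edge 4: (3.5,27.5)→(3.5,9)  cross = 3.5·9 − 3.5·27.5 = -64.7500; (r_i+r_j)·cross = 7·-64.7500 = -453.2500
Σcross = 532.7500 → A = |Σcross|/2 = 266.3750 mm²
Σ(r_i+r_j)·cross = 14578.2500 → first moment M = |Σ|/6 = 2429.7083
R_c = M/A = 2429.7083/266.3750 = 9.1214 mm
θ = 310° = 5.410521 rad
V = θ·R_c·A = 5.410521·9.1214·266.3750 = 13145.987 mm³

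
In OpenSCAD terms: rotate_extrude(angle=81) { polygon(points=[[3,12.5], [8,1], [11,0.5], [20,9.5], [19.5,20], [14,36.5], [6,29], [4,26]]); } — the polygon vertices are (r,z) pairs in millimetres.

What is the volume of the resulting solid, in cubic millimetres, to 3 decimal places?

Volume = 6743.370 mm³

Profile (r,z), 8 vertices: (3,12.5) (8,1) (11,0.5) (20,9.5) (19.5,20) (14,36.5) (6,29) (4,26)
edge 0: (3,12.5)→(8,1)  cross = 3·1 − 8·12.5 = -97.0000; (r_i+r_j)·cross = 11·-97.0000 = -1067.0000
edge 1: (8,1)→(11,0.5)  cross = 8·0.5 − 11·1 = -7.0000; (r_i+r_j)·cross = 19·-7.0000 = -133.0000
edge 2: (11,0.5)→(20,9.5)  cross = 11·9.5 − 20·0.5 = 94.5000; (r_i+r_j)·cross = 31·94.5000 = 2929.5000
edge 3: (20,9.5)→(19.5,20)  cross = 20·20 − 19.5·9.5 = 214.7500; (r_i+r_j)·cross = 39.5·214.7500 = 8482.6250
edge 4: (19.5,20)→(14,36.5)  cross = 19.5·36.5 − 14·20 = 431.7500; (r_i+r_j)·cross = 33.5·431.7500 = 14463.6250
edge 5: (14,36.5)→(6,29)  cross = 14·29 − 6·36.5 = 187.0000; (r_i+r_j)·cross = 20·187.0000 = 3740.0000
edge 6: (6,29)→(4,26)  cross = 6·26 − 4·29 = 40.0000; (r_i+r_j)·cross = 10·40.0000 = 400.0000
edge 7: (4,26)→(3,12.5)  cross = 4·12.5 − 3·26 = -28.0000; (r_i+r_j)·cross = 7·-28.0000 = -196.0000
Σcross = 836.0000 → A = |Σcross|/2 = 418.0000 mm²
Σ(r_i+r_j)·cross = 28619.7500 → first moment M = |Σ|/6 = 4769.9583
R_c = M/A = 4769.9583/418.0000 = 11.4114 mm
θ = 81° = 1.413717 rad
V = θ·R_c·A = 1.413717·11.4114·418.0000 = 6743.370 mm³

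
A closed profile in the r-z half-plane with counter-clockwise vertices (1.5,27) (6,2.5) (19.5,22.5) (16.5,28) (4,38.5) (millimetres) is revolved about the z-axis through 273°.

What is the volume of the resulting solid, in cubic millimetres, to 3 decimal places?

Profile (r,z), 5 vertices: (1.5,27) (6,2.5) (19.5,22.5) (16.5,28) (4,38.5)
edge 0: (1.5,27)→(6,2.5)  cross = 1.5·2.5 − 6·27 = -158.2500; (r_i+r_j)·cross = 7.5·-158.2500 = -1186.8750
edge 1: (6,2.5)→(19.5,22.5)  cross = 6·22.5 − 19.5·2.5 = 86.2500; (r_i+r_j)·cross = 25.5·86.2500 = 2199.3750
edge 2: (19.5,22.5)→(16.5,28)  cross = 19.5·28 − 16.5·22.5 = 174.7500; (r_i+r_j)·cross = 36·174.7500 = 6291.0000
edge 3: (16.5,28)→(4,38.5)  cross = 16.5·38.5 − 4·28 = 523.2500; (r_i+r_j)·cross = 20.5·523.2500 = 10726.6250
edge 4: (4,38.5)→(1.5,27)  cross = 4·27 − 1.5·38.5 = 50.2500; (r_i+r_j)·cross = 5.5·50.2500 = 276.3750
Σcross = 676.2500 → A = |Σcross|/2 = 338.1250 mm²
Σ(r_i+r_j)·cross = 18306.5000 → first moment M = |Σ|/6 = 3051.0833
R_c = M/A = 3051.0833/338.1250 = 9.0235 mm
θ = 273° = 4.764749 rad
V = θ·R_c·A = 4.764749·9.0235·338.1250 = 14537.646 mm³

Volume = 14537.646 mm³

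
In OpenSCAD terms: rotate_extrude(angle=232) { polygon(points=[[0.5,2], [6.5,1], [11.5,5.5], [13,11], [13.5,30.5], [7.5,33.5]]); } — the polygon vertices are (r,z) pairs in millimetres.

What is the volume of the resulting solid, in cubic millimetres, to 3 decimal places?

Volume = 8738.096 mm³

Profile (r,z), 6 vertices: (0.5,2) (6.5,1) (11.5,5.5) (13,11) (13.5,30.5) (7.5,33.5)
edge 0: (0.5,2)→(6.5,1)  cross = 0.5·1 − 6.5·2 = -12.5000; (r_i+r_j)·cross = 7·-12.5000 = -87.5000
edge 1: (6.5,1)→(11.5,5.5)  cross = 6.5·5.5 − 11.5·1 = 24.2500; (r_i+r_j)·cross = 18·24.2500 = 436.5000
edge 2: (11.5,5.5)→(13,11)  cross = 11.5·11 − 13·5.5 = 55.0000; (r_i+r_j)·cross = 24.5·55.0000 = 1347.5000
edge 3: (13,11)→(13.5,30.5)  cross = 13·30.5 − 13.5·11 = 248.0000; (r_i+r_j)·cross = 26.5·248.0000 = 6572.0000
edge 4: (13.5,30.5)→(7.5,33.5)  cross = 13.5·33.5 − 7.5·30.5 = 223.5000; (r_i+r_j)·cross = 21·223.5000 = 4693.5000
edge 5: (7.5,33.5)→(0.5,2)  cross = 7.5·2 − 0.5·33.5 = -1.7500; (r_i+r_j)·cross = 8·-1.7500 = -14.0000
Σcross = 536.5000 → A = |Σcross|/2 = 268.2500 mm²
Σ(r_i+r_j)·cross = 12948.0000 → first moment M = |Σ|/6 = 2158.0000
R_c = M/A = 2158.0000/268.2500 = 8.0447 mm
θ = 232° = 4.049164 rad
V = θ·R_c·A = 4.049164·8.0447·268.2500 = 8738.096 mm³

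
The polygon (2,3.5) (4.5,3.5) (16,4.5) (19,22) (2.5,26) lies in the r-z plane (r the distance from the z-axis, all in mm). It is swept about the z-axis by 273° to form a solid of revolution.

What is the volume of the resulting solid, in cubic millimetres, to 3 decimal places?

Volume = 14120.830 mm³

Profile (r,z), 5 vertices: (2,3.5) (4.5,3.5) (16,4.5) (19,22) (2.5,26)
edge 0: (2,3.5)→(4.5,3.5)  cross = 2·3.5 − 4.5·3.5 = -8.7500; (r_i+r_j)·cross = 6.5·-8.7500 = -56.8750
edge 1: (4.5,3.5)→(16,4.5)  cross = 4.5·4.5 − 16·3.5 = -35.7500; (r_i+r_j)·cross = 20.5·-35.7500 = -732.8750
edge 2: (16,4.5)→(19,22)  cross = 16·22 − 19·4.5 = 266.5000; (r_i+r_j)·cross = 35·266.5000 = 9327.5000
edge 3: (19,22)→(2.5,26)  cross = 19·26 − 2.5·22 = 439.0000; (r_i+r_j)·cross = 21.5·439.0000 = 9438.5000
edge 4: (2.5,26)→(2,3.5)  cross = 2.5·3.5 − 2·26 = -43.2500; (r_i+r_j)·cross = 4.5·-43.2500 = -194.6250
Σcross = 617.7500 → A = |Σcross|/2 = 308.8750 mm²
Σ(r_i+r_j)·cross = 17781.6250 → first moment M = |Σ|/6 = 2963.6042
R_c = M/A = 2963.6042/308.8750 = 9.5948 mm
θ = 273° = 4.764749 rad
V = θ·R_c·A = 4.764749·9.5948·308.8750 = 14120.830 mm³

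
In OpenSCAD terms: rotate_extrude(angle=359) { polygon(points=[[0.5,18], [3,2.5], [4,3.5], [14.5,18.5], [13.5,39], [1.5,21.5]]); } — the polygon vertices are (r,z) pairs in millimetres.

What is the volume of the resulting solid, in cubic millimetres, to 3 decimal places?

Volume = 13156.732 mm³

Profile (r,z), 6 vertices: (0.5,18) (3,2.5) (4,3.5) (14.5,18.5) (13.5,39) (1.5,21.5)
edge 0: (0.5,18)→(3,2.5)  cross = 0.5·2.5 − 3·18 = -52.7500; (r_i+r_j)·cross = 3.5·-52.7500 = -184.6250
edge 1: (3,2.5)→(4,3.5)  cross = 3·3.5 − 4·2.5 = 0.5000; (r_i+r_j)·cross = 7·0.5000 = 3.5000
edge 2: (4,3.5)→(14.5,18.5)  cross = 4·18.5 − 14.5·3.5 = 23.2500; (r_i+r_j)·cross = 18.5·23.2500 = 430.1250
edge 3: (14.5,18.5)→(13.5,39)  cross = 14.5·39 − 13.5·18.5 = 315.7500; (r_i+r_j)·cross = 28·315.7500 = 8841.0000
edge 4: (13.5,39)→(1.5,21.5)  cross = 13.5·21.5 − 1.5·39 = 231.7500; (r_i+r_j)·cross = 15·231.7500 = 3476.2500
edge 5: (1.5,21.5)→(0.5,18)  cross = 1.5·18 − 0.5·21.5 = 16.2500; (r_i+r_j)·cross = 2·16.2500 = 32.5000
Σcross = 534.7500 → A = |Σcross|/2 = 267.3750 mm²
Σ(r_i+r_j)·cross = 12598.7500 → first moment M = |Σ|/6 = 2099.7917
R_c = M/A = 2099.7917/267.3750 = 7.8534 mm
θ = 359° = 6.265732 rad
V = θ·R_c·A = 6.265732·7.8534·267.3750 = 13156.732 mm³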